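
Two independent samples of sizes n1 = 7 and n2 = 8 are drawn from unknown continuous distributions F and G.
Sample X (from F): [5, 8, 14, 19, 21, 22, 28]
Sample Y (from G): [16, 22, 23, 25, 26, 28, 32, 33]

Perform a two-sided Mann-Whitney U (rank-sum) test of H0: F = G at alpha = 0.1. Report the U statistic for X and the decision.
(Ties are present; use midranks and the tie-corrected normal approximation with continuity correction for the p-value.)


Step 1: Combine and sort all 15 observations; assign midranks.
sorted (value, group): (5,X), (8,X), (14,X), (16,Y), (19,X), (21,X), (22,X), (22,Y), (23,Y), (25,Y), (26,Y), (28,X), (28,Y), (32,Y), (33,Y)
ranks: 5->1, 8->2, 14->3, 16->4, 19->5, 21->6, 22->7.5, 22->7.5, 23->9, 25->10, 26->11, 28->12.5, 28->12.5, 32->14, 33->15
Step 2: Rank sum for X: R1 = 1 + 2 + 3 + 5 + 6 + 7.5 + 12.5 = 37.
Step 3: U_X = R1 - n1(n1+1)/2 = 37 - 7*8/2 = 37 - 28 = 9.
       U_Y = n1*n2 - U_X = 56 - 9 = 47.
Step 4: Ties are present, so use the tie-corrected normal approximation (with continuity correction) for the p-value.
Step 5: p-value = 0.031969; compare to alpha = 0.1. reject H0.

U_X = 9, p = 0.031969, reject H0 at alpha = 0.1.


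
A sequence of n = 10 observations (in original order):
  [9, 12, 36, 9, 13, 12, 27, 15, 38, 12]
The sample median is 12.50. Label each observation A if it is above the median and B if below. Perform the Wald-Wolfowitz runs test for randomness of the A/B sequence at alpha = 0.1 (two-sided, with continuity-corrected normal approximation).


Step 1: Compute median = 12.50; label A = above, B = below.
Labels in order: BBABABAAAB  (n_A = 5, n_B = 5)
Step 2: Count runs R = 7.
Step 3: Under H0 (random ordering), E[R] = 2*n_A*n_B/(n_A+n_B) + 1 = 2*5*5/10 + 1 = 6.0000.
        Var[R] = 2*n_A*n_B*(2*n_A*n_B - n_A - n_B) / ((n_A+n_B)^2 * (n_A+n_B-1)) = 2000/900 = 2.2222.
        SD[R] = 1.4907.
Step 4: Continuity-corrected z = (R - 0.5 - E[R]) / SD[R] = (7 - 0.5 - 6.0000) / 1.4907 = 0.3354.
Step 5: Two-sided p-value via normal approximation = 2*(1 - Phi(|z|)) = 0.737316.
Step 6: alpha = 0.1. fail to reject H0.

R = 7, z = 0.3354, p = 0.737316, fail to reject H0.


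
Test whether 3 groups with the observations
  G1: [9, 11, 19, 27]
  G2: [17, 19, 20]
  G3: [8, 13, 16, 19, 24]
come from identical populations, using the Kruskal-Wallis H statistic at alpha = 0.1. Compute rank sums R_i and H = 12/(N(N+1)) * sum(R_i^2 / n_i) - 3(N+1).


Step 1: Combine all N = 12 observations and assign midranks.
sorted (value, group, rank): (8,G3,1), (9,G1,2), (11,G1,3), (13,G3,4), (16,G3,5), (17,G2,6), (19,G1,8), (19,G2,8), (19,G3,8), (20,G2,10), (24,G3,11), (27,G1,12)
Step 2: Sum ranks within each group.
R_1 = 25 (n_1 = 4)
R_2 = 24 (n_2 = 3)
R_3 = 29 (n_3 = 5)
Step 3: H = 12/(N(N+1)) * sum(R_i^2/n_i) - 3(N+1)
     = 12/(12*13) * (25^2/4 + 24^2/3 + 29^2/5) - 3*13
     = 0.076923 * 516.45 - 39
     = 0.726923.
Step 4: Ties present; correction factor C = 1 - 24/(12^3 - 12) = 0.986014. Corrected H = 0.726923 / 0.986014 = 0.737234.
Step 5: Under H0, H ~ chi^2(2); p-value = 0.691690.
Step 6: alpha = 0.1. fail to reject H0.

H = 0.7372, df = 2, p = 0.691690, fail to reject H0.


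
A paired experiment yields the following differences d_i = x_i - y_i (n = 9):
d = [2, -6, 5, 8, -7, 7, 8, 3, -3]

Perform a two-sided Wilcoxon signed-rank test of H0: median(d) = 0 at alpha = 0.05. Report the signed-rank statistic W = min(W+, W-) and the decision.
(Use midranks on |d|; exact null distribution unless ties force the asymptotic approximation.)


Step 1: Drop any zero differences (none here) and take |d_i|.
|d| = [2, 6, 5, 8, 7, 7, 8, 3, 3]
Step 2: Midrank |d_i| (ties get averaged ranks).
ranks: |2|->1, |6|->5, |5|->4, |8|->8.5, |7|->6.5, |7|->6.5, |8|->8.5, |3|->2.5, |3|->2.5
Step 3: Attach original signs; sum ranks with positive sign and with negative sign.
W+ = 1 + 4 + 8.5 + 6.5 + 8.5 + 2.5 = 31
W- = 5 + 6.5 + 2.5 = 14
(Check: W+ + W- = 45 should equal n(n+1)/2 = 45.)
Step 4: Test statistic W = min(W+, W-) = 14.
Step 5: Ties in |d|, so use the tie-corrected normal approximation.
        E[W] = n(n+1)/4 = 9*10/4 = 22.5.
        Tie groups: |d|=3 (t=2), |d|=7 (t=2), |d|=8 (t=2); sum(t^3 - t) = 18.
        Var[W] = n(n+1)(2n+1)/24 - sum(t^3-t)/48 = 1710/24 - 18/48 = 70.875.
        z = (W - E[W]) / sqrt(Var[W]) = (14 - 22.5) / 8.4187 = -1.0097.
        Two-sided p = 2*Phi(z) = 0.312661.
Step 6: alpha = 0.05. fail to reject H0.

W+ = 31, W- = 14, W = min = 14, p = 0.312661, fail to reject H0.


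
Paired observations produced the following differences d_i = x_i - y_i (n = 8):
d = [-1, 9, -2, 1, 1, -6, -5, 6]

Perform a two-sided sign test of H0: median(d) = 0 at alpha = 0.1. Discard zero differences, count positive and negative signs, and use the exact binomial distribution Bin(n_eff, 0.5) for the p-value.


Step 1: Discard zero differences. Original n = 8; n_eff = number of nonzero differences = 8.
Nonzero differences (with sign): -1, +9, -2, +1, +1, -6, -5, +6
Step 2: Count signs: positive = 4, negative = 4.
Step 3: Under H0: P(positive) = 0.5, so the number of positives S ~ Bin(8, 0.5).
Step 4: Two-sided exact p-value = sum of Bin(8,0.5) probabilities at or below the observed probability = 1.000000.
Step 5: alpha = 0.1. fail to reject H0.

n_eff = 8, pos = 4, neg = 4, p = 1.000000, fail to reject H0.


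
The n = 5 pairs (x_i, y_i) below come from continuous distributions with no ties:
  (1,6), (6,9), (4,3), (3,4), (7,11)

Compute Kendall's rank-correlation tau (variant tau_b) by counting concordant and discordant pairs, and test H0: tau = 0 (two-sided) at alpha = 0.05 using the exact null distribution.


Step 1: Enumerate the 10 unordered pairs (i,j) with i<j and classify each by sign(x_j-x_i) * sign(y_j-y_i).
  (1,2):dx=+5,dy=+3->C; (1,3):dx=+3,dy=-3->D; (1,4):dx=+2,dy=-2->D; (1,5):dx=+6,dy=+5->C
  (2,3):dx=-2,dy=-6->C; (2,4):dx=-3,dy=-5->C; (2,5):dx=+1,dy=+2->C; (3,4):dx=-1,dy=+1->D
  (3,5):dx=+3,dy=+8->C; (4,5):dx=+4,dy=+7->C
Step 2: C = 7, D = 3, total pairs = 10.
Step 3: tau = (C - D)/(n(n-1)/2) = (7 - 3)/10 = 0.400000.
Step 4: Exact two-sided p-value (enumerate n! = 120 permutations of y under H0): p = 0.483333.
Step 5: alpha = 0.05. fail to reject H0.

tau_b = 0.4000 (C=7, D=3), p = 0.483333, fail to reject H0.


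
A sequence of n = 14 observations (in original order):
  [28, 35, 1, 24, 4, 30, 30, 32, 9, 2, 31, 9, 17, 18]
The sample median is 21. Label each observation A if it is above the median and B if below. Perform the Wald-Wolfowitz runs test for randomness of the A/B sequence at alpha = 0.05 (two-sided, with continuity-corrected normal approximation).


Step 1: Compute median = 21; label A = above, B = below.
Labels in order: AABABAAABBABBB  (n_A = 7, n_B = 7)
Step 2: Count runs R = 8.
Step 3: Under H0 (random ordering), E[R] = 2*n_A*n_B/(n_A+n_B) + 1 = 2*7*7/14 + 1 = 8.0000.
        Var[R] = 2*n_A*n_B*(2*n_A*n_B - n_A - n_B) / ((n_A+n_B)^2 * (n_A+n_B-1)) = 8232/2548 = 3.2308.
        SD[R] = 1.7974.
Step 4: R = E[R], so z = 0 with no continuity correction.
Step 5: Two-sided p-value via normal approximation = 2*(1 - Phi(|z|)) = 1.000000.
Step 6: alpha = 0.05. fail to reject H0.

R = 8, z = 0.0000, p = 1.000000, fail to reject H0.


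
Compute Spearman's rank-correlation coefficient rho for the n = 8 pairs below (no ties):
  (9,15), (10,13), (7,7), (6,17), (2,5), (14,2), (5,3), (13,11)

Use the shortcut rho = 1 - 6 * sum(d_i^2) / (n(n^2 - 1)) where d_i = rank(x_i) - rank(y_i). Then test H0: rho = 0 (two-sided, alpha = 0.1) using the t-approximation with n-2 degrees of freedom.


Step 1: Rank x and y separately (midranks; no ties here).
rank(x): 9->5, 10->6, 7->4, 6->3, 2->1, 14->8, 5->2, 13->7
rank(y): 15->7, 13->6, 7->4, 17->8, 5->3, 2->1, 3->2, 11->5
Step 2: d_i = R_x(i) - R_y(i); compute d_i^2.
  (5-7)^2=4, (6-6)^2=0, (4-4)^2=0, (3-8)^2=25, (1-3)^2=4, (8-1)^2=49, (2-2)^2=0, (7-5)^2=4
sum(d^2) = 86.
Step 3: rho = 1 - 6*86 / (8*(8^2 - 1)) = 1 - 516/504 = -0.023810.
Step 4: Under H0, t = rho * sqrt((n-2)/(1-rho^2)) = -0.0583 ~ t(6).
Step 5: Two-sided p-value from the t-distribution with 6 df = 0.955374.
Step 6: alpha = 0.1. fail to reject H0.

rho = -0.0238, p = 0.955374, fail to reject H0 at alpha = 0.1.


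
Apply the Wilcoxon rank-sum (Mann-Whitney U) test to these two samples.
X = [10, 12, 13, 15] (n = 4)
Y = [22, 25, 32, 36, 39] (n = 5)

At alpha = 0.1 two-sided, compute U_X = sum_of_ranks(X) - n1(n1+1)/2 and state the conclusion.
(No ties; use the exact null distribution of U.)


Step 1: Combine and sort all 9 observations; assign midranks.
sorted (value, group): (10,X), (12,X), (13,X), (15,X), (22,Y), (25,Y), (32,Y), (36,Y), (39,Y)
ranks: 10->1, 12->2, 13->3, 15->4, 22->5, 25->6, 32->7, 36->8, 39->9
Step 2: Rank sum for X: R1 = 1 + 2 + 3 + 4 = 10.
Step 3: U_X = R1 - n1(n1+1)/2 = 10 - 4*5/2 = 10 - 10 = 0.
       U_Y = n1*n2 - U_X = 20 - 0 = 20.
Step 4: No ties, so the exact null distribution of U (based on enumerating the C(9,4) = 126 equally likely rank assignments) gives the two-sided p-value.
Step 5: p-value = 0.015873; compare to alpha = 0.1. reject H0.

U_X = 0, p = 0.015873, reject H0 at alpha = 0.1.


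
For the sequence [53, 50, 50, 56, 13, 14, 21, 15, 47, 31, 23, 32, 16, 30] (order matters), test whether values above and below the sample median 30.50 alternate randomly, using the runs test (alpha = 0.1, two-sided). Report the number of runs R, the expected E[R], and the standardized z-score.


Step 1: Compute median = 30.50; label A = above, B = below.
Labels in order: AAAABBBBAABABB  (n_A = 7, n_B = 7)
Step 2: Count runs R = 6.
Step 3: Under H0 (random ordering), E[R] = 2*n_A*n_B/(n_A+n_B) + 1 = 2*7*7/14 + 1 = 8.0000.
        Var[R] = 2*n_A*n_B*(2*n_A*n_B - n_A - n_B) / ((n_A+n_B)^2 * (n_A+n_B-1)) = 8232/2548 = 3.2308.
        SD[R] = 1.7974.
Step 4: Continuity-corrected z = (R + 0.5 - E[R]) / SD[R] = (6 + 0.5 - 8.0000) / 1.7974 = -0.8345.
Step 5: Two-sided p-value via normal approximation = 2*(1 - Phi(|z|)) = 0.403986.
Step 6: alpha = 0.1. fail to reject H0.

R = 6, z = -0.8345, p = 0.403986, fail to reject H0.


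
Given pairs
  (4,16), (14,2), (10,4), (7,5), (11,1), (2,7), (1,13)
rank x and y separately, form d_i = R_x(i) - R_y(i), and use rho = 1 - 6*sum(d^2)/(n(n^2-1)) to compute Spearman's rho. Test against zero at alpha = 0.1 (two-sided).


Step 1: Rank x and y separately (midranks; no ties here).
rank(x): 4->3, 14->7, 10->5, 7->4, 11->6, 2->2, 1->1
rank(y): 16->7, 2->2, 4->3, 5->4, 1->1, 7->5, 13->6
Step 2: d_i = R_x(i) - R_y(i); compute d_i^2.
  (3-7)^2=16, (7-2)^2=25, (5-3)^2=4, (4-4)^2=0, (6-1)^2=25, (2-5)^2=9, (1-6)^2=25
sum(d^2) = 104.
Step 3: rho = 1 - 6*104 / (7*(7^2 - 1)) = 1 - 624/336 = -0.857143.
Step 4: Under H0, t = rho * sqrt((n-2)/(1-rho^2)) = -3.7210 ~ t(5).
Step 5: Two-sided p-value from the t-distribution with 5 df = 0.013697.
Step 6: alpha = 0.1. reject H0.

rho = -0.8571, p = 0.013697, reject H0 at alpha = 0.1.


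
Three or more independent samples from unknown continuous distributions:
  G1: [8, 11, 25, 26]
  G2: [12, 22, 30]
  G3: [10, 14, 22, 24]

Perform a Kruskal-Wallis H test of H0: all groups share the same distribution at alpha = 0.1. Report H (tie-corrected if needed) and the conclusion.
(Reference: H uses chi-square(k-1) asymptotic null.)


Step 1: Combine all N = 11 observations and assign midranks.
sorted (value, group, rank): (8,G1,1), (10,G3,2), (11,G1,3), (12,G2,4), (14,G3,5), (22,G2,6.5), (22,G3,6.5), (24,G3,8), (25,G1,9), (26,G1,10), (30,G2,11)
Step 2: Sum ranks within each group.
R_1 = 23 (n_1 = 4)
R_2 = 21.5 (n_2 = 3)
R_3 = 21.5 (n_3 = 4)
Step 3: H = 12/(N(N+1)) * sum(R_i^2/n_i) - 3(N+1)
     = 12/(11*12) * (23^2/4 + 21.5^2/3 + 21.5^2/4) - 3*12
     = 0.090909 * 401.896 - 36
     = 0.535985.
Step 4: Ties present; correction factor C = 1 - 6/(11^3 - 11) = 0.995455. Corrected H = 0.535985 / 0.995455 = 0.538432.
Step 5: Under H0, H ~ chi^2(2); p-value = 0.763978.
Step 6: alpha = 0.1. fail to reject H0.

H = 0.5384, df = 2, p = 0.763978, fail to reject H0.


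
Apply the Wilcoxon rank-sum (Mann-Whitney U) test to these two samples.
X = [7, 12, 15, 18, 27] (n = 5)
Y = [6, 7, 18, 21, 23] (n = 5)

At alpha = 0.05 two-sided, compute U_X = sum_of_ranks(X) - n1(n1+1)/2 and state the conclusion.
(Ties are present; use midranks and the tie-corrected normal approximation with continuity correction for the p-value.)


Step 1: Combine and sort all 10 observations; assign midranks.
sorted (value, group): (6,Y), (7,X), (7,Y), (12,X), (15,X), (18,X), (18,Y), (21,Y), (23,Y), (27,X)
ranks: 6->1, 7->2.5, 7->2.5, 12->4, 15->5, 18->6.5, 18->6.5, 21->8, 23->9, 27->10
Step 2: Rank sum for X: R1 = 2.5 + 4 + 5 + 6.5 + 10 = 28.
Step 3: U_X = R1 - n1(n1+1)/2 = 28 - 5*6/2 = 28 - 15 = 13.
       U_Y = n1*n2 - U_X = 25 - 13 = 12.
Step 4: Ties are present, so use the tie-corrected normal approximation (with continuity correction) for the p-value.
Step 5: p-value = 1.000000; compare to alpha = 0.05. fail to reject H0.

U_X = 13, p = 1.000000, fail to reject H0 at alpha = 0.05.


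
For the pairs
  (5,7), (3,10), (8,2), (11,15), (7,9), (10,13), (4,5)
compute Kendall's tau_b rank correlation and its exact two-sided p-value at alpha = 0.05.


Step 1: Enumerate the 21 unordered pairs (i,j) with i<j and classify each by sign(x_j-x_i) * sign(y_j-y_i).
  (1,2):dx=-2,dy=+3->D; (1,3):dx=+3,dy=-5->D; (1,4):dx=+6,dy=+8->C; (1,5):dx=+2,dy=+2->C
  (1,6):dx=+5,dy=+6->C; (1,7):dx=-1,dy=-2->C; (2,3):dx=+5,dy=-8->D; (2,4):dx=+8,dy=+5->C
  (2,5):dx=+4,dy=-1->D; (2,6):dx=+7,dy=+3->C; (2,7):dx=+1,dy=-5->D; (3,4):dx=+3,dy=+13->C
  (3,5):dx=-1,dy=+7->D; (3,6):dx=+2,dy=+11->C; (3,7):dx=-4,dy=+3->D; (4,5):dx=-4,dy=-6->C
  (4,6):dx=-1,dy=-2->C; (4,7):dx=-7,dy=-10->C; (5,6):dx=+3,dy=+4->C; (5,7):dx=-3,dy=-4->C
  (6,7):dx=-6,dy=-8->C
Step 2: C = 14, D = 7, total pairs = 21.
Step 3: tau = (C - D)/(n(n-1)/2) = (14 - 7)/21 = 0.333333.
Step 4: Exact two-sided p-value (enumerate n! = 5040 permutations of y under H0): p = 0.381349.
Step 5: alpha = 0.05. fail to reject H0.

tau_b = 0.3333 (C=14, D=7), p = 0.381349, fail to reject H0.


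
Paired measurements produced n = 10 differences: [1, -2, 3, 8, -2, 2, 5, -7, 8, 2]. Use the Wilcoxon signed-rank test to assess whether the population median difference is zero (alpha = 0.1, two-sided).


Step 1: Drop any zero differences (none here) and take |d_i|.
|d| = [1, 2, 3, 8, 2, 2, 5, 7, 8, 2]
Step 2: Midrank |d_i| (ties get averaged ranks).
ranks: |1|->1, |2|->3.5, |3|->6, |8|->9.5, |2|->3.5, |2|->3.5, |5|->7, |7|->8, |8|->9.5, |2|->3.5
Step 3: Attach original signs; sum ranks with positive sign and with negative sign.
W+ = 1 + 6 + 9.5 + 3.5 + 7 + 9.5 + 3.5 = 40
W- = 3.5 + 3.5 + 8 = 15
(Check: W+ + W- = 55 should equal n(n+1)/2 = 55.)
Step 4: Test statistic W = min(W+, W-) = 15.
Step 5: Ties in |d|, so use the tie-corrected normal approximation.
        E[W] = n(n+1)/4 = 10*11/4 = 27.5.
        Tie groups: |d|=2 (t=4), |d|=8 (t=2); sum(t^3 - t) = 66.
        Var[W] = n(n+1)(2n+1)/24 - sum(t^3-t)/48 = 2310/24 - 66/48 = 94.875.
        z = (W - E[W]) / sqrt(Var[W]) = (15 - 27.5) / 9.7404 = -1.2833.
        Two-sided p = 2*Phi(z) = 0.199381.
Step 6: alpha = 0.1. fail to reject H0.

W+ = 40, W- = 15, W = min = 15, p = 0.199381, fail to reject H0.


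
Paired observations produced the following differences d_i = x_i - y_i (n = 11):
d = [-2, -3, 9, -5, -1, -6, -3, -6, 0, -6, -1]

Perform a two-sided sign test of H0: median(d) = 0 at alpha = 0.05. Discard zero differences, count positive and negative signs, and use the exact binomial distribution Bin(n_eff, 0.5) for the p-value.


Step 1: Discard zero differences. Original n = 11; n_eff = number of nonzero differences = 10.
Nonzero differences (with sign): -2, -3, +9, -5, -1, -6, -3, -6, -6, -1
Step 2: Count signs: positive = 1, negative = 9.
Step 3: Under H0: P(positive) = 0.5, so the number of positives S ~ Bin(10, 0.5).
Step 4: Two-sided exact p-value = sum of Bin(10,0.5) probabilities at or below the observed probability = 0.021484.
Step 5: alpha = 0.05. reject H0.

n_eff = 10, pos = 1, neg = 9, p = 0.021484, reject H0.


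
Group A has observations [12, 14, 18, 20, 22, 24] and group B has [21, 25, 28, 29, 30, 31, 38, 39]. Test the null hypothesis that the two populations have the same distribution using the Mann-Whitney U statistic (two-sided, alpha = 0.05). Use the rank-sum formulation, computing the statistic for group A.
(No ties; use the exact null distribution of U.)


Step 1: Combine and sort all 14 observations; assign midranks.
sorted (value, group): (12,X), (14,X), (18,X), (20,X), (21,Y), (22,X), (24,X), (25,Y), (28,Y), (29,Y), (30,Y), (31,Y), (38,Y), (39,Y)
ranks: 12->1, 14->2, 18->3, 20->4, 21->5, 22->6, 24->7, 25->8, 28->9, 29->10, 30->11, 31->12, 38->13, 39->14
Step 2: Rank sum for X: R1 = 1 + 2 + 3 + 4 + 6 + 7 = 23.
Step 3: U_X = R1 - n1(n1+1)/2 = 23 - 6*7/2 = 23 - 21 = 2.
       U_Y = n1*n2 - U_X = 48 - 2 = 46.
Step 4: No ties, so the exact null distribution of U (based on enumerating the C(14,6) = 3003 equally likely rank assignments) gives the two-sided p-value.
Step 5: p-value = 0.002664; compare to alpha = 0.05. reject H0.

U_X = 2, p = 0.002664, reject H0 at alpha = 0.05.


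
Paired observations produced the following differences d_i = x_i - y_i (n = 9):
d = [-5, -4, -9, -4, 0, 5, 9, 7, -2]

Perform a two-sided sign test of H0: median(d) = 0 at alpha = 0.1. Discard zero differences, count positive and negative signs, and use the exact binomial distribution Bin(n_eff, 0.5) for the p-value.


Step 1: Discard zero differences. Original n = 9; n_eff = number of nonzero differences = 8.
Nonzero differences (with sign): -5, -4, -9, -4, +5, +9, +7, -2
Step 2: Count signs: positive = 3, negative = 5.
Step 3: Under H0: P(positive) = 0.5, so the number of positives S ~ Bin(8, 0.5).
Step 4: Two-sided exact p-value = sum of Bin(8,0.5) probabilities at or below the observed probability = 0.726562.
Step 5: alpha = 0.1. fail to reject H0.

n_eff = 8, pos = 3, neg = 5, p = 0.726562, fail to reject H0.


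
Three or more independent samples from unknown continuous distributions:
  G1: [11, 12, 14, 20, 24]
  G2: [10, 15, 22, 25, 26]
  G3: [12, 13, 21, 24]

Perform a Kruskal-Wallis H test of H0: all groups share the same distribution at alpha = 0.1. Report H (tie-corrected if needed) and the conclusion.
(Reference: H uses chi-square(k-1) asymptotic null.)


Step 1: Combine all N = 14 observations and assign midranks.
sorted (value, group, rank): (10,G2,1), (11,G1,2), (12,G1,3.5), (12,G3,3.5), (13,G3,5), (14,G1,6), (15,G2,7), (20,G1,8), (21,G3,9), (22,G2,10), (24,G1,11.5), (24,G3,11.5), (25,G2,13), (26,G2,14)
Step 2: Sum ranks within each group.
R_1 = 31 (n_1 = 5)
R_2 = 45 (n_2 = 5)
R_3 = 29 (n_3 = 4)
Step 3: H = 12/(N(N+1)) * sum(R_i^2/n_i) - 3(N+1)
     = 12/(14*15) * (31^2/5 + 45^2/5 + 29^2/4) - 3*15
     = 0.057143 * 807.45 - 45
     = 1.140000.
Step 4: Ties present; correction factor C = 1 - 12/(14^3 - 14) = 0.995604. Corrected H = 1.140000 / 0.995604 = 1.145033.
Step 5: Under H0, H ~ chi^2(2); p-value = 0.564104.
Step 6: alpha = 0.1. fail to reject H0.

H = 1.1450, df = 2, p = 0.564104, fail to reject H0.


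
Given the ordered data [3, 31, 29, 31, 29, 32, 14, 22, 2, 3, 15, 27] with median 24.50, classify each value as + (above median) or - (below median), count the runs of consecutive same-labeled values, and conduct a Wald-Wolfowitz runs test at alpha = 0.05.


Step 1: Compute median = 24.50; label A = above, B = below.
Labels in order: BAAAAABBBBBA  (n_A = 6, n_B = 6)
Step 2: Count runs R = 4.
Step 3: Under H0 (random ordering), E[R] = 2*n_A*n_B/(n_A+n_B) + 1 = 2*6*6/12 + 1 = 7.0000.
        Var[R] = 2*n_A*n_B*(2*n_A*n_B - n_A - n_B) / ((n_A+n_B)^2 * (n_A+n_B-1)) = 4320/1584 = 2.7273.
        SD[R] = 1.6514.
Step 4: Continuity-corrected z = (R + 0.5 - E[R]) / SD[R] = (4 + 0.5 - 7.0000) / 1.6514 = -1.5138.
Step 5: Two-sided p-value via normal approximation = 2*(1 - Phi(|z|)) = 0.130070.
Step 6: alpha = 0.05. fail to reject H0.

R = 4, z = -1.5138, p = 0.130070, fail to reject H0.


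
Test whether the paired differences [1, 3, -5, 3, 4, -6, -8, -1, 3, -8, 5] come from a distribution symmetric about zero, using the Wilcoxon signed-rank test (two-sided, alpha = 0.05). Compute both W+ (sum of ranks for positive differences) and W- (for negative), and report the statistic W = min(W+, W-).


Step 1: Drop any zero differences (none here) and take |d_i|.
|d| = [1, 3, 5, 3, 4, 6, 8, 1, 3, 8, 5]
Step 2: Midrank |d_i| (ties get averaged ranks).
ranks: |1|->1.5, |3|->4, |5|->7.5, |3|->4, |4|->6, |6|->9, |8|->10.5, |1|->1.5, |3|->4, |8|->10.5, |5|->7.5
Step 3: Attach original signs; sum ranks with positive sign and with negative sign.
W+ = 1.5 + 4 + 4 + 6 + 4 + 7.5 = 27
W- = 7.5 + 9 + 10.5 + 1.5 + 10.5 = 39
(Check: W+ + W- = 66 should equal n(n+1)/2 = 66.)
Step 4: Test statistic W = min(W+, W-) = 27.
Step 5: Ties in |d|, so use the tie-corrected normal approximation.
        E[W] = n(n+1)/4 = 11*12/4 = 33.
        Tie groups: |d|=1 (t=2), |d|=3 (t=3), |d|=5 (t=2), |d|=8 (t=2); sum(t^3 - t) = 42.
        Var[W] = n(n+1)(2n+1)/24 - sum(t^3-t)/48 = 3036/24 - 42/48 = 125.625.
        z = (W - E[W]) / sqrt(Var[W]) = (27 - 33) / 11.2083 = -0.5353.
        Two-sided p = 2*Phi(z) = 0.592429.
Step 6: alpha = 0.05. fail to reject H0.

W+ = 27, W- = 39, W = min = 27, p = 0.592429, fail to reject H0.


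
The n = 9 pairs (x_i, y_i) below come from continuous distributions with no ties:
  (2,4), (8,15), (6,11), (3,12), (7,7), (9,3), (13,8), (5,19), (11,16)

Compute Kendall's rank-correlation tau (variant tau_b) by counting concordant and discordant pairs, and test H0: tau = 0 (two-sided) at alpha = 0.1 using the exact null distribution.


Step 1: Enumerate the 36 unordered pairs (i,j) with i<j and classify each by sign(x_j-x_i) * sign(y_j-y_i).
  (1,2):dx=+6,dy=+11->C; (1,3):dx=+4,dy=+7->C; (1,4):dx=+1,dy=+8->C; (1,5):dx=+5,dy=+3->C
  (1,6):dx=+7,dy=-1->D; (1,7):dx=+11,dy=+4->C; (1,8):dx=+3,dy=+15->C; (1,9):dx=+9,dy=+12->C
  (2,3):dx=-2,dy=-4->C; (2,4):dx=-5,dy=-3->C; (2,5):dx=-1,dy=-8->C; (2,6):dx=+1,dy=-12->D
  (2,7):dx=+5,dy=-7->D; (2,8):dx=-3,dy=+4->D; (2,9):dx=+3,dy=+1->C; (3,4):dx=-3,dy=+1->D
  (3,5):dx=+1,dy=-4->D; (3,6):dx=+3,dy=-8->D; (3,7):dx=+7,dy=-3->D; (3,8):dx=-1,dy=+8->D
  (3,9):dx=+5,dy=+5->C; (4,5):dx=+4,dy=-5->D; (4,6):dx=+6,dy=-9->D; (4,7):dx=+10,dy=-4->D
  (4,8):dx=+2,dy=+7->C; (4,9):dx=+8,dy=+4->C; (5,6):dx=+2,dy=-4->D; (5,7):dx=+6,dy=+1->C
  (5,8):dx=-2,dy=+12->D; (5,9):dx=+4,dy=+9->C; (6,7):dx=+4,dy=+5->C; (6,8):dx=-4,dy=+16->D
  (6,9):dx=+2,dy=+13->C; (7,8):dx=-8,dy=+11->D; (7,9):dx=-2,dy=+8->D; (8,9):dx=+6,dy=-3->D
Step 2: C = 18, D = 18, total pairs = 36.
Step 3: tau = (C - D)/(n(n-1)/2) = (18 - 18)/36 = 0.000000.
Step 4: Exact two-sided p-value (enumerate n! = 362880 permutations of y under H0): p = 1.000000.
Step 5: alpha = 0.1. fail to reject H0.

tau_b = 0.0000 (C=18, D=18), p = 1.000000, fail to reject H0.


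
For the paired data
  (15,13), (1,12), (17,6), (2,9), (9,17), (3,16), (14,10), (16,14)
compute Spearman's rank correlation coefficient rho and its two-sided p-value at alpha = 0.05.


Step 1: Rank x and y separately (midranks; no ties here).
rank(x): 15->6, 1->1, 17->8, 2->2, 9->4, 3->3, 14->5, 16->7
rank(y): 13->5, 12->4, 6->1, 9->2, 17->8, 16->7, 10->3, 14->6
Step 2: d_i = R_x(i) - R_y(i); compute d_i^2.
  (6-5)^2=1, (1-4)^2=9, (8-1)^2=49, (2-2)^2=0, (4-8)^2=16, (3-7)^2=16, (5-3)^2=4, (7-6)^2=1
sum(d^2) = 96.
Step 3: rho = 1 - 6*96 / (8*(8^2 - 1)) = 1 - 576/504 = -0.142857.
Step 4: Under H0, t = rho * sqrt((n-2)/(1-rho^2)) = -0.3536 ~ t(6).
Step 5: Two-sided p-value from the t-distribution with 6 df = 0.735765.
Step 6: alpha = 0.05. fail to reject H0.

rho = -0.1429, p = 0.735765, fail to reject H0 at alpha = 0.05.


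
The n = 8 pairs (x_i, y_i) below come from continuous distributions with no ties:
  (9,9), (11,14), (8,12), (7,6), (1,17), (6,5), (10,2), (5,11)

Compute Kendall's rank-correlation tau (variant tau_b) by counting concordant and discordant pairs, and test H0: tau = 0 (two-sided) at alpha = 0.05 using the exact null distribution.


Step 1: Enumerate the 28 unordered pairs (i,j) with i<j and classify each by sign(x_j-x_i) * sign(y_j-y_i).
  (1,2):dx=+2,dy=+5->C; (1,3):dx=-1,dy=+3->D; (1,4):dx=-2,dy=-3->C; (1,5):dx=-8,dy=+8->D
  (1,6):dx=-3,dy=-4->C; (1,7):dx=+1,dy=-7->D; (1,8):dx=-4,dy=+2->D; (2,3):dx=-3,dy=-2->C
  (2,4):dx=-4,dy=-8->C; (2,5):dx=-10,dy=+3->D; (2,6):dx=-5,dy=-9->C; (2,7):dx=-1,dy=-12->C
  (2,8):dx=-6,dy=-3->C; (3,4):dx=-1,dy=-6->C; (3,5):dx=-7,dy=+5->D; (3,6):dx=-2,dy=-7->C
  (3,7):dx=+2,dy=-10->D; (3,8):dx=-3,dy=-1->C; (4,5):dx=-6,dy=+11->D; (4,6):dx=-1,dy=-1->C
  (4,7):dx=+3,dy=-4->D; (4,8):dx=-2,dy=+5->D; (5,6):dx=+5,dy=-12->D; (5,7):dx=+9,dy=-15->D
  (5,8):dx=+4,dy=-6->D; (6,7):dx=+4,dy=-3->D; (6,8):dx=-1,dy=+6->D; (7,8):dx=-5,dy=+9->D
Step 2: C = 12, D = 16, total pairs = 28.
Step 3: tau = (C - D)/(n(n-1)/2) = (12 - 16)/28 = -0.142857.
Step 4: Exact two-sided p-value (enumerate n! = 40320 permutations of y under H0): p = 0.719544.
Step 5: alpha = 0.05. fail to reject H0.

tau_b = -0.1429 (C=12, D=16), p = 0.719544, fail to reject H0.


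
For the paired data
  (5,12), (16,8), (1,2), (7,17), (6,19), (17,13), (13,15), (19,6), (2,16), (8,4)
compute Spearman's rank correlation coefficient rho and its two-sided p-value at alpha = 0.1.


Step 1: Rank x and y separately (midranks; no ties here).
rank(x): 5->3, 16->8, 1->1, 7->5, 6->4, 17->9, 13->7, 19->10, 2->2, 8->6
rank(y): 12->5, 8->4, 2->1, 17->9, 19->10, 13->6, 15->7, 6->3, 16->8, 4->2
Step 2: d_i = R_x(i) - R_y(i); compute d_i^2.
  (3-5)^2=4, (8-4)^2=16, (1-1)^2=0, (5-9)^2=16, (4-10)^2=36, (9-6)^2=9, (7-7)^2=0, (10-3)^2=49, (2-8)^2=36, (6-2)^2=16
sum(d^2) = 182.
Step 3: rho = 1 - 6*182 / (10*(10^2 - 1)) = 1 - 1092/990 = -0.103030.
Step 4: Under H0, t = rho * sqrt((n-2)/(1-rho^2)) = -0.2930 ~ t(8).
Step 5: Two-sided p-value from the t-distribution with 8 df = 0.776998.
Step 6: alpha = 0.1. fail to reject H0.

rho = -0.1030, p = 0.776998, fail to reject H0 at alpha = 0.1.


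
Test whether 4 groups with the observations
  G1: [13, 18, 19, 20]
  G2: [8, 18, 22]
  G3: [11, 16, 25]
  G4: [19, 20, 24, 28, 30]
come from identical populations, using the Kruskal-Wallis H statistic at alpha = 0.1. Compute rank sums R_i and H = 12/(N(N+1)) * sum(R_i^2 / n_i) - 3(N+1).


Step 1: Combine all N = 15 observations and assign midranks.
sorted (value, group, rank): (8,G2,1), (11,G3,2), (13,G1,3), (16,G3,4), (18,G1,5.5), (18,G2,5.5), (19,G1,7.5), (19,G4,7.5), (20,G1,9.5), (20,G4,9.5), (22,G2,11), (24,G4,12), (25,G3,13), (28,G4,14), (30,G4,15)
Step 2: Sum ranks within each group.
R_1 = 25.5 (n_1 = 4)
R_2 = 17.5 (n_2 = 3)
R_3 = 19 (n_3 = 3)
R_4 = 58 (n_4 = 5)
Step 3: H = 12/(N(N+1)) * sum(R_i^2/n_i) - 3(N+1)
     = 12/(15*16) * (25.5^2/4 + 17.5^2/3 + 19^2/3 + 58^2/5) - 3*16
     = 0.050000 * 1057.78 - 48
     = 4.888958.
Step 4: Ties present; correction factor C = 1 - 18/(15^3 - 15) = 0.994643. Corrected H = 4.888958 / 0.994643 = 4.915290.
Step 5: Under H0, H ~ chi^2(3); p-value = 0.178106.
Step 6: alpha = 0.1. fail to reject H0.

H = 4.9153, df = 3, p = 0.178106, fail to reject H0.


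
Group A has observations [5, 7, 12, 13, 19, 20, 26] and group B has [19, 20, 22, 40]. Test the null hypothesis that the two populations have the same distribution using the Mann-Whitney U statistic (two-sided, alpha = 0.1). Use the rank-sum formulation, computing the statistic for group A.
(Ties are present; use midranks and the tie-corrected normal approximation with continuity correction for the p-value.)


Step 1: Combine and sort all 11 observations; assign midranks.
sorted (value, group): (5,X), (7,X), (12,X), (13,X), (19,X), (19,Y), (20,X), (20,Y), (22,Y), (26,X), (40,Y)
ranks: 5->1, 7->2, 12->3, 13->4, 19->5.5, 19->5.5, 20->7.5, 20->7.5, 22->9, 26->10, 40->11
Step 2: Rank sum for X: R1 = 1 + 2 + 3 + 4 + 5.5 + 7.5 + 10 = 33.
Step 3: U_X = R1 - n1(n1+1)/2 = 33 - 7*8/2 = 33 - 28 = 5.
       U_Y = n1*n2 - U_X = 28 - 5 = 23.
Step 4: Ties are present, so use the tie-corrected normal approximation (with continuity correction) for the p-value.
Step 5: p-value = 0.106592; compare to alpha = 0.1. fail to reject H0.

U_X = 5, p = 0.106592, fail to reject H0 at alpha = 0.1.


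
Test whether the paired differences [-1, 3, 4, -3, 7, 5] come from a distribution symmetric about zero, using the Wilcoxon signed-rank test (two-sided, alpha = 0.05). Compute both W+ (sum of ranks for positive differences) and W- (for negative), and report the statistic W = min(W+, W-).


Step 1: Drop any zero differences (none here) and take |d_i|.
|d| = [1, 3, 4, 3, 7, 5]
Step 2: Midrank |d_i| (ties get averaged ranks).
ranks: |1|->1, |3|->2.5, |4|->4, |3|->2.5, |7|->6, |5|->5
Step 3: Attach original signs; sum ranks with positive sign and with negative sign.
W+ = 2.5 + 4 + 6 + 5 = 17.5
W- = 1 + 2.5 = 3.5
(Check: W+ + W- = 21 should equal n(n+1)/2 = 21.)
Step 4: Test statistic W = min(W+, W-) = 3.5.
Step 5: Ties in |d|, so use the tie-corrected normal approximation.
        E[W] = n(n+1)/4 = 6*7/4 = 10.5.
        Tie groups: |d|=3 (t=2); sum(t^3 - t) = 6.
        Var[W] = n(n+1)(2n+1)/24 - sum(t^3-t)/48 = 546/24 - 6/48 = 22.625.
        z = (W - E[W]) / sqrt(Var[W]) = (3.5 - 10.5) / 4.7566 = -1.4716.
        Two-sided p = 2*Phi(z) = 0.141116.
Step 6: alpha = 0.05. fail to reject H0.

W+ = 17.5, W- = 3.5, W = min = 3.5, p = 0.141116, fail to reject H0.


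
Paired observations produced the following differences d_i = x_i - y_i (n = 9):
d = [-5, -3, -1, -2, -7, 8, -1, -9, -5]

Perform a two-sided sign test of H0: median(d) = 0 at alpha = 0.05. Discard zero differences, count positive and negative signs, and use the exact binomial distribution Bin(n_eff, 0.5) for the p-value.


Step 1: Discard zero differences. Original n = 9; n_eff = number of nonzero differences = 9.
Nonzero differences (with sign): -5, -3, -1, -2, -7, +8, -1, -9, -5
Step 2: Count signs: positive = 1, negative = 8.
Step 3: Under H0: P(positive) = 0.5, so the number of positives S ~ Bin(9, 0.5).
Step 4: Two-sided exact p-value = sum of Bin(9,0.5) probabilities at or below the observed probability = 0.039062.
Step 5: alpha = 0.05. reject H0.

n_eff = 9, pos = 1, neg = 8, p = 0.039062, reject H0.


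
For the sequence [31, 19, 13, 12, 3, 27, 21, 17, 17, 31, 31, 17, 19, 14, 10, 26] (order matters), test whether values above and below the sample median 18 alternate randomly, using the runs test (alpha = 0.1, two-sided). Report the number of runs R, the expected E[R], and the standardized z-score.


Step 1: Compute median = 18; label A = above, B = below.
Labels in order: AABBBAABBAABABBA  (n_A = 8, n_B = 8)
Step 2: Count runs R = 9.
Step 3: Under H0 (random ordering), E[R] = 2*n_A*n_B/(n_A+n_B) + 1 = 2*8*8/16 + 1 = 9.0000.
        Var[R] = 2*n_A*n_B*(2*n_A*n_B - n_A - n_B) / ((n_A+n_B)^2 * (n_A+n_B-1)) = 14336/3840 = 3.7333.
        SD[R] = 1.9322.
Step 4: R = E[R], so z = 0 with no continuity correction.
Step 5: Two-sided p-value via normal approximation = 2*(1 - Phi(|z|)) = 1.000000.
Step 6: alpha = 0.1. fail to reject H0.

R = 9, z = 0.0000, p = 1.000000, fail to reject H0.


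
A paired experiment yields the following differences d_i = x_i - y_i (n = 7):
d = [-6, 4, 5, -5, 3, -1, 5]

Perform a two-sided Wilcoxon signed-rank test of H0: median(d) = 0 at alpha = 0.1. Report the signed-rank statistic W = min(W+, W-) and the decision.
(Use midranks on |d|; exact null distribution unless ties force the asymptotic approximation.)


Step 1: Drop any zero differences (none here) and take |d_i|.
|d| = [6, 4, 5, 5, 3, 1, 5]
Step 2: Midrank |d_i| (ties get averaged ranks).
ranks: |6|->7, |4|->3, |5|->5, |5|->5, |3|->2, |1|->1, |5|->5
Step 3: Attach original signs; sum ranks with positive sign and with negative sign.
W+ = 3 + 5 + 2 + 5 = 15
W- = 7 + 5 + 1 = 13
(Check: W+ + W- = 28 should equal n(n+1)/2 = 28.)
Step 4: Test statistic W = min(W+, W-) = 13.
Step 5: Ties in |d|, so use the tie-corrected normal approximation.
        E[W] = n(n+1)/4 = 7*8/4 = 14.
        Tie groups: |d|=5 (t=3); sum(t^3 - t) = 24.
        Var[W] = n(n+1)(2n+1)/24 - sum(t^3-t)/48 = 840/24 - 24/48 = 34.5.
        z = (W - E[W]) / sqrt(Var[W]) = (13 - 14) / 5.8737 = -0.1703.
        Two-sided p = 2*Phi(z) = 0.864813.
Step 6: alpha = 0.1. fail to reject H0.

W+ = 15, W- = 13, W = min = 13, p = 0.864813, fail to reject H0.


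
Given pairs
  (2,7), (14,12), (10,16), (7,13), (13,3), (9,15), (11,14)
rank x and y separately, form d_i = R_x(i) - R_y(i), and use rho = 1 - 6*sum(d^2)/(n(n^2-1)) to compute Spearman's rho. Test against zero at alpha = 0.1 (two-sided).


Step 1: Rank x and y separately (midranks; no ties here).
rank(x): 2->1, 14->7, 10->4, 7->2, 13->6, 9->3, 11->5
rank(y): 7->2, 12->3, 16->7, 13->4, 3->1, 15->6, 14->5
Step 2: d_i = R_x(i) - R_y(i); compute d_i^2.
  (1-2)^2=1, (7-3)^2=16, (4-7)^2=9, (2-4)^2=4, (6-1)^2=25, (3-6)^2=9, (5-5)^2=0
sum(d^2) = 64.
Step 3: rho = 1 - 6*64 / (7*(7^2 - 1)) = 1 - 384/336 = -0.142857.
Step 4: Under H0, t = rho * sqrt((n-2)/(1-rho^2)) = -0.3227 ~ t(5).
Step 5: Two-sided p-value from the t-distribution with 5 df = 0.759945.
Step 6: alpha = 0.1. fail to reject H0.

rho = -0.1429, p = 0.759945, fail to reject H0 at alpha = 0.1.


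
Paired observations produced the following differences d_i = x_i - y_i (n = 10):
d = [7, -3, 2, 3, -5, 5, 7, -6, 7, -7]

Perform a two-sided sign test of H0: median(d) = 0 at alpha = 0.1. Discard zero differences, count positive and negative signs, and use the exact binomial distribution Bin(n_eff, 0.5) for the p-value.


Step 1: Discard zero differences. Original n = 10; n_eff = number of nonzero differences = 10.
Nonzero differences (with sign): +7, -3, +2, +3, -5, +5, +7, -6, +7, -7
Step 2: Count signs: positive = 6, negative = 4.
Step 3: Under H0: P(positive) = 0.5, so the number of positives S ~ Bin(10, 0.5).
Step 4: Two-sided exact p-value = sum of Bin(10,0.5) probabilities at or below the observed probability = 0.753906.
Step 5: alpha = 0.1. fail to reject H0.

n_eff = 10, pos = 6, neg = 4, p = 0.753906, fail to reject H0.


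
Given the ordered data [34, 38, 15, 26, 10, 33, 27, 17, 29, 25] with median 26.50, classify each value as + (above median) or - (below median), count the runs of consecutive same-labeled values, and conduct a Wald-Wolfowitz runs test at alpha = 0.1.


Step 1: Compute median = 26.50; label A = above, B = below.
Labels in order: AABBBAABAB  (n_A = 5, n_B = 5)
Step 2: Count runs R = 6.
Step 3: Under H0 (random ordering), E[R] = 2*n_A*n_B/(n_A+n_B) + 1 = 2*5*5/10 + 1 = 6.0000.
        Var[R] = 2*n_A*n_B*(2*n_A*n_B - n_A - n_B) / ((n_A+n_B)^2 * (n_A+n_B-1)) = 2000/900 = 2.2222.
        SD[R] = 1.4907.
Step 4: R = E[R], so z = 0 with no continuity correction.
Step 5: Two-sided p-value via normal approximation = 2*(1 - Phi(|z|)) = 1.000000.
Step 6: alpha = 0.1. fail to reject H0.

R = 6, z = 0.0000, p = 1.000000, fail to reject H0.


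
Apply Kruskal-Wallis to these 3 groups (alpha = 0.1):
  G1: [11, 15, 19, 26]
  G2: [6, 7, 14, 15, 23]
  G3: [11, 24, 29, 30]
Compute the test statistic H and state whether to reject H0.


Step 1: Combine all N = 13 observations and assign midranks.
sorted (value, group, rank): (6,G2,1), (7,G2,2), (11,G1,3.5), (11,G3,3.5), (14,G2,5), (15,G1,6.5), (15,G2,6.5), (19,G1,8), (23,G2,9), (24,G3,10), (26,G1,11), (29,G3,12), (30,G3,13)
Step 2: Sum ranks within each group.
R_1 = 29 (n_1 = 4)
R_2 = 23.5 (n_2 = 5)
R_3 = 38.5 (n_3 = 4)
Step 3: H = 12/(N(N+1)) * sum(R_i^2/n_i) - 3(N+1)
     = 12/(13*14) * (29^2/4 + 23.5^2/5 + 38.5^2/4) - 3*14
     = 0.065934 * 691.263 - 42
     = 3.577747.
Step 4: Ties present; correction factor C = 1 - 12/(13^3 - 13) = 0.994505. Corrected H = 3.577747 / 0.994505 = 3.597514.
Step 5: Under H0, H ~ chi^2(2); p-value = 0.165504.
Step 6: alpha = 0.1. fail to reject H0.

H = 3.5975, df = 2, p = 0.165504, fail to reject H0.


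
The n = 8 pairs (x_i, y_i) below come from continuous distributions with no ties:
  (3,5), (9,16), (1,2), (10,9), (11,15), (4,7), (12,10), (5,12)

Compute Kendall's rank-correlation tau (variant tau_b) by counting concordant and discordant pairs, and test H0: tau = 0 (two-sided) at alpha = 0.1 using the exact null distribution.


Step 1: Enumerate the 28 unordered pairs (i,j) with i<j and classify each by sign(x_j-x_i) * sign(y_j-y_i).
  (1,2):dx=+6,dy=+11->C; (1,3):dx=-2,dy=-3->C; (1,4):dx=+7,dy=+4->C; (1,5):dx=+8,dy=+10->C
  (1,6):dx=+1,dy=+2->C; (1,7):dx=+9,dy=+5->C; (1,8):dx=+2,dy=+7->C; (2,3):dx=-8,dy=-14->C
  (2,4):dx=+1,dy=-7->D; (2,5):dx=+2,dy=-1->D; (2,6):dx=-5,dy=-9->C; (2,7):dx=+3,dy=-6->D
  (2,8):dx=-4,dy=-4->C; (3,4):dx=+9,dy=+7->C; (3,5):dx=+10,dy=+13->C; (3,6):dx=+3,dy=+5->C
  (3,7):dx=+11,dy=+8->C; (3,8):dx=+4,dy=+10->C; (4,5):dx=+1,dy=+6->C; (4,6):dx=-6,dy=-2->C
  (4,7):dx=+2,dy=+1->C; (4,8):dx=-5,dy=+3->D; (5,6):dx=-7,dy=-8->C; (5,7):dx=+1,dy=-5->D
  (5,8):dx=-6,dy=-3->C; (6,7):dx=+8,dy=+3->C; (6,8):dx=+1,dy=+5->C; (7,8):dx=-7,dy=+2->D
Step 2: C = 22, D = 6, total pairs = 28.
Step 3: tau = (C - D)/(n(n-1)/2) = (22 - 6)/28 = 0.571429.
Step 4: Exact two-sided p-value (enumerate n! = 40320 permutations of y under H0): p = 0.061012.
Step 5: alpha = 0.1. reject H0.

tau_b = 0.5714 (C=22, D=6), p = 0.061012, reject H0.


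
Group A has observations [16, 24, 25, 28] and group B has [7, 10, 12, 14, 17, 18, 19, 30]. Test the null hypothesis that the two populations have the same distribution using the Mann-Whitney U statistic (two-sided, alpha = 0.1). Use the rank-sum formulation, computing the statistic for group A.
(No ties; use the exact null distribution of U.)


Step 1: Combine and sort all 12 observations; assign midranks.
sorted (value, group): (7,Y), (10,Y), (12,Y), (14,Y), (16,X), (17,Y), (18,Y), (19,Y), (24,X), (25,X), (28,X), (30,Y)
ranks: 7->1, 10->2, 12->3, 14->4, 16->5, 17->6, 18->7, 19->8, 24->9, 25->10, 28->11, 30->12
Step 2: Rank sum for X: R1 = 5 + 9 + 10 + 11 = 35.
Step 3: U_X = R1 - n1(n1+1)/2 = 35 - 4*5/2 = 35 - 10 = 25.
       U_Y = n1*n2 - U_X = 32 - 25 = 7.
Step 4: No ties, so the exact null distribution of U (based on enumerating the C(12,4) = 495 equally likely rank assignments) gives the two-sided p-value.
Step 5: p-value = 0.153535; compare to alpha = 0.1. fail to reject H0.

U_X = 25, p = 0.153535, fail to reject H0 at alpha = 0.1.


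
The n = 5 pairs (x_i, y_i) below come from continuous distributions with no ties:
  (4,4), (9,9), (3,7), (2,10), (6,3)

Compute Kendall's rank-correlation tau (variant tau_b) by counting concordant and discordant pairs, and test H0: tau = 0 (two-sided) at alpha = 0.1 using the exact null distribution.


Step 1: Enumerate the 10 unordered pairs (i,j) with i<j and classify each by sign(x_j-x_i) * sign(y_j-y_i).
  (1,2):dx=+5,dy=+5->C; (1,3):dx=-1,dy=+3->D; (1,4):dx=-2,dy=+6->D; (1,5):dx=+2,dy=-1->D
  (2,3):dx=-6,dy=-2->C; (2,4):dx=-7,dy=+1->D; (2,5):dx=-3,dy=-6->C; (3,4):dx=-1,dy=+3->D
  (3,5):dx=+3,dy=-4->D; (4,5):dx=+4,dy=-7->D
Step 2: C = 3, D = 7, total pairs = 10.
Step 3: tau = (C - D)/(n(n-1)/2) = (3 - 7)/10 = -0.400000.
Step 4: Exact two-sided p-value (enumerate n! = 120 permutations of y under H0): p = 0.483333.
Step 5: alpha = 0.1. fail to reject H0.

tau_b = -0.4000 (C=3, D=7), p = 0.483333, fail to reject H0.


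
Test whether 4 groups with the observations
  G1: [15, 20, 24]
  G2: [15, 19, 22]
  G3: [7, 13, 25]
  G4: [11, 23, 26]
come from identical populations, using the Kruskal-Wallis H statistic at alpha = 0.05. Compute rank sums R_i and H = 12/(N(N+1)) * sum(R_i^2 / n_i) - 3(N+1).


Step 1: Combine all N = 12 observations and assign midranks.
sorted (value, group, rank): (7,G3,1), (11,G4,2), (13,G3,3), (15,G1,4.5), (15,G2,4.5), (19,G2,6), (20,G1,7), (22,G2,8), (23,G4,9), (24,G1,10), (25,G3,11), (26,G4,12)
Step 2: Sum ranks within each group.
R_1 = 21.5 (n_1 = 3)
R_2 = 18.5 (n_2 = 3)
R_3 = 15 (n_3 = 3)
R_4 = 23 (n_4 = 3)
Step 3: H = 12/(N(N+1)) * sum(R_i^2/n_i) - 3(N+1)
     = 12/(12*13) * (21.5^2/3 + 18.5^2/3 + 15^2/3 + 23^2/3) - 3*13
     = 0.076923 * 519.5 - 39
     = 0.961538.
Step 4: Ties present; correction factor C = 1 - 6/(12^3 - 12) = 0.996503. Corrected H = 0.961538 / 0.996503 = 0.964912.
Step 5: Under H0, H ~ chi^2(3); p-value = 0.809741.
Step 6: alpha = 0.05. fail to reject H0.

H = 0.9649, df = 3, p = 0.809741, fail to reject H0.


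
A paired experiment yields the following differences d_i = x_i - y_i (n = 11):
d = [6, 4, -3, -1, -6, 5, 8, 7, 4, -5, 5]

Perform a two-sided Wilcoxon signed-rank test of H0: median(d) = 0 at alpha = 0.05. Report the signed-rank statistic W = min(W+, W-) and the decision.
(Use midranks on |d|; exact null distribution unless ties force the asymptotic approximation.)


Step 1: Drop any zero differences (none here) and take |d_i|.
|d| = [6, 4, 3, 1, 6, 5, 8, 7, 4, 5, 5]
Step 2: Midrank |d_i| (ties get averaged ranks).
ranks: |6|->8.5, |4|->3.5, |3|->2, |1|->1, |6|->8.5, |5|->6, |8|->11, |7|->10, |4|->3.5, |5|->6, |5|->6
Step 3: Attach original signs; sum ranks with positive sign and with negative sign.
W+ = 8.5 + 3.5 + 6 + 11 + 10 + 3.5 + 6 = 48.5
W- = 2 + 1 + 8.5 + 6 = 17.5
(Check: W+ + W- = 66 should equal n(n+1)/2 = 66.)
Step 4: Test statistic W = min(W+, W-) = 17.5.
Step 5: Ties in |d|, so use the tie-corrected normal approximation.
        E[W] = n(n+1)/4 = 11*12/4 = 33.
        Tie groups: |d|=4 (t=2), |d|=5 (t=3), |d|=6 (t=2); sum(t^3 - t) = 36.
        Var[W] = n(n+1)(2n+1)/24 - sum(t^3-t)/48 = 3036/24 - 36/48 = 125.75.
        z = (W - E[W]) / sqrt(Var[W]) = (17.5 - 33) / 11.2138 = -1.3822.
        Two-sided p = 2*Phi(z) = 0.166904.
Step 6: alpha = 0.05. fail to reject H0.

W+ = 48.5, W- = 17.5, W = min = 17.5, p = 0.166904, fail to reject H0.
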